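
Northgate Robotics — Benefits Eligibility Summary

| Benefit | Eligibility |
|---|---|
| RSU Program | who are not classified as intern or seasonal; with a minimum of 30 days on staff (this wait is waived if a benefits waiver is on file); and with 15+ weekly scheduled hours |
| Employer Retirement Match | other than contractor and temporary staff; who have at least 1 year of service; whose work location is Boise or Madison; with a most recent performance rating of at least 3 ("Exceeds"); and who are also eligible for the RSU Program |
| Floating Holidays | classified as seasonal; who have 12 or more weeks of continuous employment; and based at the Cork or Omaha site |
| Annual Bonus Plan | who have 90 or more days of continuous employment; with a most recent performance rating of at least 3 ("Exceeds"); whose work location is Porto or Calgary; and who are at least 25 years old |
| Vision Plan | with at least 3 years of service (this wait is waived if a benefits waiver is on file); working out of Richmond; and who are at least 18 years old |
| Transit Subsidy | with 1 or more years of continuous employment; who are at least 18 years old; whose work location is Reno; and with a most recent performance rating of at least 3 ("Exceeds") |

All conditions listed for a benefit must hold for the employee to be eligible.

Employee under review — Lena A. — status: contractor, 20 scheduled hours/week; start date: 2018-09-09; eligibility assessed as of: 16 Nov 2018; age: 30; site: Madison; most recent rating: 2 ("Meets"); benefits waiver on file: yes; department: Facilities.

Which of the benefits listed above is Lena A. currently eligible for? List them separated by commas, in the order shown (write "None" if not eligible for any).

Service from 2018-09-09 to 16 Nov 2018: 68 days.
RSU Program — status contractor ✓ (not excluded); benefits waiver on file ✓; 20 hrs/wk ≥ 15 ✓ → eligible.
Employer Retirement Match — status contractor ✗ (excluded) → not eligible.
Floating Holidays — status contractor ✗ (requires seasonal) → not eligible.
Annual Bonus Plan — service 68 days < 90 days ✗ → not eligible.
Vision Plan — benefits waiver on file ✓; site Madison ✗ (not Richmond) → not eligible.
Transit Subsidy — service 68 days < 1 year (≈365 days) ✗ → not eligible.

RSU Program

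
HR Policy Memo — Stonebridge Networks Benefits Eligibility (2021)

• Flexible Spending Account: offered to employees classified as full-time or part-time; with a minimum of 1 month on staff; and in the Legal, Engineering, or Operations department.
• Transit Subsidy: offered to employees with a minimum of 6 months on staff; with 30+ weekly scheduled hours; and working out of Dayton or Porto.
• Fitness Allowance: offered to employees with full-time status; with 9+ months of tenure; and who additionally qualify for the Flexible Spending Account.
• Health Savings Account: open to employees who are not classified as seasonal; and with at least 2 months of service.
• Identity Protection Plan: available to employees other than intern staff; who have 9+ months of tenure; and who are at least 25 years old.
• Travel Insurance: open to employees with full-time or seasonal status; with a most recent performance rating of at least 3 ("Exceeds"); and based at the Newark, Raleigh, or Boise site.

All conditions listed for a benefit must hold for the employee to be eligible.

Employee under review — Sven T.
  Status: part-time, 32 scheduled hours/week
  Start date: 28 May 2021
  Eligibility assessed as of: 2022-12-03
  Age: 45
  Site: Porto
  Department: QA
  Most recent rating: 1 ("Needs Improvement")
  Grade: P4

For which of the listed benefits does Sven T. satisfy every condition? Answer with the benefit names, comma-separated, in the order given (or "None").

Service from 28 May 2021 to 2022-12-03: 554 days.
Flexible Spending Account — status part-time ✓; service 554 days ≥ 1 month (≈30 days) ✓; dept QA ✗ → not eligible.
Transit Subsidy — service 554 days ≥ 6 months (≈180 days) ✓; 32 hrs/wk ≥ 30 ✓; site Porto ✓ → eligible.
Fitness Allowance — status part-time ✗ (requires full-time) → not eligible.
Health Savings Account — status part-time ✓ (not excluded); service 554 days ≥ 2 months (≈60 days) ✓ → eligible.
Identity Protection Plan — status part-time ✓ (not excluded); service 554 days ≥ 9 months (≈270 days) ✓; age 45 ≥ 25 ✓ → eligible.
Travel Insurance — status part-time ✗ (requires full-time or seasonal) → not eligible.

Transit Subsidy, Health Savings Account, Identity Protection Plan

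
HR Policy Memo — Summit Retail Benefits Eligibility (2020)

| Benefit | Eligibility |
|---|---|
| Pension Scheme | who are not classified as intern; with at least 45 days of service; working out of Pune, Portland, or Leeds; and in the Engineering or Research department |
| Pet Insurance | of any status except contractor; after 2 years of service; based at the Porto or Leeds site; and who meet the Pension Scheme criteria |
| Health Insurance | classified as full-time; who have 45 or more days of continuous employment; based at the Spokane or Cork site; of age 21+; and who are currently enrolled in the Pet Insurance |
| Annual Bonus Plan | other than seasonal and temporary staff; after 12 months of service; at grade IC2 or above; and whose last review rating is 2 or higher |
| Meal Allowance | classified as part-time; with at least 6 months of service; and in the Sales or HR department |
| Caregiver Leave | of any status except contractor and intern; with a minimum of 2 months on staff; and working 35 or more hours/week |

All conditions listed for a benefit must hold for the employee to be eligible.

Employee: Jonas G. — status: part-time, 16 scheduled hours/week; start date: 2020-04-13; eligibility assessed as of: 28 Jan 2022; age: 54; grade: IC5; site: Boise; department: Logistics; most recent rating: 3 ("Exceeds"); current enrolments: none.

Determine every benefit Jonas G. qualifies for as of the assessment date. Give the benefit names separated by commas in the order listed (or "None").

Service from 2020-04-13 to 28 Jan 2022: 655 days.
Pension Scheme — status part-time ✓ (not excluded); service 655 days ≥ 45 days ✓; site Boise ✗ (not Pune, Portland, or Leeds) → not eligible.
Pet Insurance — status part-time ✓ (not excluded); service 655 days < 2 years (≈730 days) ✗ → not eligible.
Health Insurance — status part-time ✗ (requires full-time) → not eligible.
Annual Bonus Plan — status part-time ✓ (not excluded); service 655 days ≥ 12 months (≈360 days) ✓; grade IC5 ≥ IC2 ✓; rating 3 ≥ 2 ✓ → eligible.
Meal Allowance — status part-time ✓; service 655 days ≥ 6 months (≈180 days) ✓; dept Logistics ✗ → not eligible.
Caregiver Leave — status part-time ✓ (not excluded); service 655 days ≥ 2 months (≈60 days) ✓; 16 hrs/wk < 35 ✗ → not eligible.

Annual Bonus Plan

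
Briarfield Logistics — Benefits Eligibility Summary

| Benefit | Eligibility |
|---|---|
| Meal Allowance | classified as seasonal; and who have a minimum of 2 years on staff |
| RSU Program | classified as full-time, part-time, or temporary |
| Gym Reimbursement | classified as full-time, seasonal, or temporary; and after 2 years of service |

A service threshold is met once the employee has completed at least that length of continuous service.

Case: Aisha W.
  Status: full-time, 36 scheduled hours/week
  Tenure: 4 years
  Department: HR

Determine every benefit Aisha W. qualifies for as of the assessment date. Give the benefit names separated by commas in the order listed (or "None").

Meal Allowance — status full-time ✗ (requires seasonal) → not eligible.
RSU Program — status full-time ✓ → eligible.
Gym Reimbursement — status full-time ✓; service 4 years ≥ 2 years ✓ → eligible.

RSU Program, Gym Reimbursement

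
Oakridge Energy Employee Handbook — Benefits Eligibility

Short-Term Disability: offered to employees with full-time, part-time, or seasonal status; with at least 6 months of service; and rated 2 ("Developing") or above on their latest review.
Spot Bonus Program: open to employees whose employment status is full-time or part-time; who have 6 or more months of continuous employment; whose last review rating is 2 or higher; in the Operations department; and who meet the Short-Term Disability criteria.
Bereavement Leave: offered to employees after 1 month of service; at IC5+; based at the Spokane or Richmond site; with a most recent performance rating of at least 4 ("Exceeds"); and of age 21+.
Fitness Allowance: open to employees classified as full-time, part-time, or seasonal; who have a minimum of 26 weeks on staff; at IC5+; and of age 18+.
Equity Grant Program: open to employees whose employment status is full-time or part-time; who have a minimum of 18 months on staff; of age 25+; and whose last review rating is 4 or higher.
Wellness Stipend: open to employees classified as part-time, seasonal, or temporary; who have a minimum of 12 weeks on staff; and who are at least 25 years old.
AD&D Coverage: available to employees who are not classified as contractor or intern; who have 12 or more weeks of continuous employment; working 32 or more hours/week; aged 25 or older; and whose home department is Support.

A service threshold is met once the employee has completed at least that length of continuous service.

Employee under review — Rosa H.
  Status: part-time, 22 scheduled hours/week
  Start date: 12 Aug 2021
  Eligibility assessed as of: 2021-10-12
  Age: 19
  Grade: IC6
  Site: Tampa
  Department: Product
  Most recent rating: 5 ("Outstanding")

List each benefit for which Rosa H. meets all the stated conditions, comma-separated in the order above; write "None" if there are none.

Service from 12 Aug 2021 to 2021-10-12: 61 days.
Short-Term Disability — status part-time ✓; service 61 days < 6 months (≈180 days) ✗ → not eligible.
Spot Bonus Program — status part-time ✓; service 61 days < 6 months (≈180 days) ✗ → not eligible.
Bereavement Leave — service 61 days ≥ 1 month (≈30 days) ✓; grade IC6 ≥ IC5 ✓; site Tampa ✗ (not Spokane or Richmond) → not eligible.
Fitness Allowance — status part-time ✓; service 61 days < 26 weeks (≈182 days) ✗ → not eligible.
Equity Grant Program — status part-time ✓; service 61 days < 18 months (≈540 days) ✗ → not eligible.
Wellness Stipend — status part-time ✓; service 61 days < 12 weeks (≈84 days) ✗ → not eligible.
AD&D Coverage — status part-time ✓ (not excluded); service 61 days < 12 weeks (≈84 days) ✗ → not eligible.

None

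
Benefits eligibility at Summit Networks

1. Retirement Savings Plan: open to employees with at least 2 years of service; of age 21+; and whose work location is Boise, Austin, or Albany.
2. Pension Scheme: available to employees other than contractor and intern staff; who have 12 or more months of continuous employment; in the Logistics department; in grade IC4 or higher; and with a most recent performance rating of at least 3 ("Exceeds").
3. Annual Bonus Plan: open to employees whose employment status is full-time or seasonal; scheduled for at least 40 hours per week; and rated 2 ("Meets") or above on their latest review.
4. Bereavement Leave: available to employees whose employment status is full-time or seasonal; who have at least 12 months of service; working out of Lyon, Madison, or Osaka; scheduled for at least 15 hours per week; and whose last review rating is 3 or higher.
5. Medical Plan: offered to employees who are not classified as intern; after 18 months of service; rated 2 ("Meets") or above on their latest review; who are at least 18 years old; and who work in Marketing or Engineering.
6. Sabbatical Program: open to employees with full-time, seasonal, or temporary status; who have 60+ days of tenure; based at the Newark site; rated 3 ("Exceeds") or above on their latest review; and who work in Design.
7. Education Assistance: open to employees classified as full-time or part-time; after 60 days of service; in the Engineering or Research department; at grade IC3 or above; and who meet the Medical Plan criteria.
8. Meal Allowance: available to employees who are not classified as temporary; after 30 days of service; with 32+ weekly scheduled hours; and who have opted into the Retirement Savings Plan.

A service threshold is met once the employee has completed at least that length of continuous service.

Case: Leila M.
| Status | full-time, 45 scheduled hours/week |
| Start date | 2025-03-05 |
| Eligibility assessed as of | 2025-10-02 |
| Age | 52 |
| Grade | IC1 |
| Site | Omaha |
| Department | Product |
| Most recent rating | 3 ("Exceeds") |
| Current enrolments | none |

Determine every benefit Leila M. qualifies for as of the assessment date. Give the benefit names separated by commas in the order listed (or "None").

Annual Bonus Plan

Service from 2025-03-05 to 2025-10-02: 211 days.
Retirement Savings Plan — service 211 days < 2 years (≈730 days) ✗ → not eligible.
Pension Scheme — status full-time ✓ (not excluded); service 211 days < 12 months (≈360 days) ✗ → not eligible.
Annual Bonus Plan — status full-time ✓; 45 hrs/wk ≥ 40 ✓; rating 3 ≥ 2 ✓ → eligible.
Bereavement Leave — status full-time ✓; service 211 days < 12 months (≈360 days) ✗ → not eligible.
Medical Plan — status full-time ✓ (not excluded); service 211 days < 18 months (≈540 days) ✗ → not eligible.
Sabbatical Program — status full-time ✓; service 211 days ≥ 60 days ✓; site Omaha ✗ (not Newark) → not eligible.
Education Assistance — status full-time ✓; service 211 days ≥ 60 days ✓; dept Product ✗ → not eligible.
Meal Allowance — status full-time ✓ (not excluded); service 211 days ≥ 30 days ✓; 45 hrs/wk ≥ 32 ✓; not enrolled in Retirement Savings Plan ✗ → not eligible.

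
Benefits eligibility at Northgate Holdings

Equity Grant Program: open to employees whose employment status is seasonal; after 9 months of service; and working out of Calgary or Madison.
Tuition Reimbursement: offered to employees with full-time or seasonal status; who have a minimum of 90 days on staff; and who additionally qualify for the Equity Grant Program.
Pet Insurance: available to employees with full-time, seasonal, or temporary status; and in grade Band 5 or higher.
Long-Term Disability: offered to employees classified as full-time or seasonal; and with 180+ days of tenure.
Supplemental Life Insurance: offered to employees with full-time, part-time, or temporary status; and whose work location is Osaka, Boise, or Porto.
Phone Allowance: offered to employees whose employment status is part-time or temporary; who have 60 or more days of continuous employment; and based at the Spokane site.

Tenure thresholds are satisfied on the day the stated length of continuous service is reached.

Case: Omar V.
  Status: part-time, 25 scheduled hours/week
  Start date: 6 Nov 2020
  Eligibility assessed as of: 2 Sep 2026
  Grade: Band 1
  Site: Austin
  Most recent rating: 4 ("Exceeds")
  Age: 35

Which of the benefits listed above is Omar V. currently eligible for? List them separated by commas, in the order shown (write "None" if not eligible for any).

Service from 6 Nov 2020 to 2 Sep 2026: 2126 days.
Equity Grant Program — status part-time ✗ (requires seasonal) → not eligible.
Tuition Reimbursement — status part-time ✗ (requires full-time or seasonal) → not eligible.
Pet Insurance — status part-time ✗ (requires full-time, seasonal, or temporary) → not eligible.
Long-Term Disability — status part-time ✗ (requires full-time or seasonal) → not eligible.
Supplemental Life Insurance — status part-time ✓; site Austin ✗ (not Osaka, Boise, or Porto) → not eligible.
Phone Allowance — status part-time ✓; service 2126 days ≥ 60 days ✓; site Austin ✗ (not Spokane) → not eligible.

None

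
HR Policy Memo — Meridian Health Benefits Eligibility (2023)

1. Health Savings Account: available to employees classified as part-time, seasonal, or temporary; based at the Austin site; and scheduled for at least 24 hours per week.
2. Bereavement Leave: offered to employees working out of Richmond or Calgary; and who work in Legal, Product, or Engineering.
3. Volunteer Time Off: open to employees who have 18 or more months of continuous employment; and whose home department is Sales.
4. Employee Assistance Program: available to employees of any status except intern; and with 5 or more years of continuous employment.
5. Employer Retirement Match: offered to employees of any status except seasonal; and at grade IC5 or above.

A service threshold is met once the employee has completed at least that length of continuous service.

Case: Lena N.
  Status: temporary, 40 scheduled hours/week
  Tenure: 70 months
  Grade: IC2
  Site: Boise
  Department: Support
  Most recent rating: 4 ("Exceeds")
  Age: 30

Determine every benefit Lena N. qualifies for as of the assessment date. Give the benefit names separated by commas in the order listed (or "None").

Employee Assistance Program

Health Savings Account — status temporary ✓; site Boise ✗ (not Austin) → not eligible.
Bereavement Leave — site Boise ✗ (not Richmond or Calgary) → not eligible.
Volunteer Time Off — service 70 months ≥ 18 months ✓; dept Support ✗ → not eligible.
Employee Assistance Program — status temporary ✓ (not excluded); service 70 months ≥ 5 years (≈1825 days) ✓ → eligible.
Employer Retirement Match — status temporary ✓ (not excluded); grade IC2 < IC5 ✗ → not eligible.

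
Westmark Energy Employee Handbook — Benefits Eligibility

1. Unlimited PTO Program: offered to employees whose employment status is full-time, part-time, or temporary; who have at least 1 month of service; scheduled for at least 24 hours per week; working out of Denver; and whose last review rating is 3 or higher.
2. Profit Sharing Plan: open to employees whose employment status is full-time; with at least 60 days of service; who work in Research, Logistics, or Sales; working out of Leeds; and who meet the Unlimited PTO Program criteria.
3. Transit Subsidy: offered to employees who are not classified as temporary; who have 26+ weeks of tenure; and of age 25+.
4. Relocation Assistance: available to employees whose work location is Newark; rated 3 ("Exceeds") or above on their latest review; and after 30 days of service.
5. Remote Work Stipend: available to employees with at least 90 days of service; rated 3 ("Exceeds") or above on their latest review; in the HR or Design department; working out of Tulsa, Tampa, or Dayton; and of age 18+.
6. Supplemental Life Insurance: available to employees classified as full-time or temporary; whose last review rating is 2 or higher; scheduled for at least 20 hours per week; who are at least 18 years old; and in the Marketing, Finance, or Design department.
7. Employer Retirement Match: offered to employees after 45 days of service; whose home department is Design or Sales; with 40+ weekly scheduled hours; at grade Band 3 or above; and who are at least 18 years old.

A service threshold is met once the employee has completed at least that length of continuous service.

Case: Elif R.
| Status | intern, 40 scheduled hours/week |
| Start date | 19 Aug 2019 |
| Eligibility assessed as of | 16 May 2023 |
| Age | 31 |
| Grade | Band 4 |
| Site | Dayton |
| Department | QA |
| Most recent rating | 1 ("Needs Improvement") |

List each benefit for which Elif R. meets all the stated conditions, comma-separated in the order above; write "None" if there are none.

Service from 19 Aug 2019 to 16 May 2023: 1366 days.
Unlimited PTO Program — status intern ✗ (requires full-time, part-time, or temporary) → not eligible.
Profit Sharing Plan — status intern ✗ (requires full-time) → not eligible.
Transit Subsidy — status intern ✓ (not excluded); service 1366 days ≥ 26 weeks (≈182 days) ✓; age 31 ≥ 25 ✓ → eligible.
Relocation Assistance — site Dayton ✗ (not Newark) → not eligible.
Remote Work Stipend — service 1366 days ≥ 90 days ✓; rating 1 < 3 ✗ → not eligible.
Supplemental Life Insurance — status intern ✗ (requires full-time or temporary) → not eligible.
Employer Retirement Match — service 1366 days ≥ 45 days ✓; dept QA ✗ → not eligible.

Transit Subsidy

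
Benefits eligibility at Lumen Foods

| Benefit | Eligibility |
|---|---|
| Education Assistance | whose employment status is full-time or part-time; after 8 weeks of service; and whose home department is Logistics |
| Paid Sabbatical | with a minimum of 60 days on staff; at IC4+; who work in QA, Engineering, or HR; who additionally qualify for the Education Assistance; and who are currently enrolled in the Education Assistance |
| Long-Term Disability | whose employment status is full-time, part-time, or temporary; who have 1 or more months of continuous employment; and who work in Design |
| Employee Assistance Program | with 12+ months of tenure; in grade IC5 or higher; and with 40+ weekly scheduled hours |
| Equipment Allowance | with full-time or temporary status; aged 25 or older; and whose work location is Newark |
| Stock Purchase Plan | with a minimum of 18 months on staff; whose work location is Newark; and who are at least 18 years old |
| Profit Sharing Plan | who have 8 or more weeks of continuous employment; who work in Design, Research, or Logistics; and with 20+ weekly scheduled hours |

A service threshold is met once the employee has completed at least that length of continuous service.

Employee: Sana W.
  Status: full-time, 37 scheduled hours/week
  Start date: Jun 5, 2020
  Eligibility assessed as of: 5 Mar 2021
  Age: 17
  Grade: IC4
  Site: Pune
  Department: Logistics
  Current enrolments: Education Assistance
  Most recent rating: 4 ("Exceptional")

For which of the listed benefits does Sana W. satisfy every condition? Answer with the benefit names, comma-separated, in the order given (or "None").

Service from Jun 5, 2020 to 5 Mar 2021: 273 days.
Education Assistance — status full-time ✓; service 273 days ≥ 8 weeks (≈56 days) ✓; dept Logistics ✓ → eligible.
Paid Sabbatical — service 273 days ≥ 60 days ✓; grade IC4 ≥ IC4 ✓; dept Logistics ✗ → not eligible.
Long-Term Disability — status full-time ✓; service 273 days ≥ 1 month (≈30 days) ✓; dept Logistics ✗ → not eligible.
Employee Assistance Program — service 273 days < 12 months (≈360 days) ✗ → not eligible.
Equipment Allowance — status full-time ✓; age 17 < 25 ✗ → not eligible.
Stock Purchase Plan — service 273 days < 18 months (≈540 days) ✗ → not eligible.
Profit Sharing Plan — service 273 days ≥ 8 weeks (≈56 days) ✓; dept Logistics ✓; 37 hrs/wk ≥ 20 ✓ → eligible.

Education Assistance, Profit Sharing Plan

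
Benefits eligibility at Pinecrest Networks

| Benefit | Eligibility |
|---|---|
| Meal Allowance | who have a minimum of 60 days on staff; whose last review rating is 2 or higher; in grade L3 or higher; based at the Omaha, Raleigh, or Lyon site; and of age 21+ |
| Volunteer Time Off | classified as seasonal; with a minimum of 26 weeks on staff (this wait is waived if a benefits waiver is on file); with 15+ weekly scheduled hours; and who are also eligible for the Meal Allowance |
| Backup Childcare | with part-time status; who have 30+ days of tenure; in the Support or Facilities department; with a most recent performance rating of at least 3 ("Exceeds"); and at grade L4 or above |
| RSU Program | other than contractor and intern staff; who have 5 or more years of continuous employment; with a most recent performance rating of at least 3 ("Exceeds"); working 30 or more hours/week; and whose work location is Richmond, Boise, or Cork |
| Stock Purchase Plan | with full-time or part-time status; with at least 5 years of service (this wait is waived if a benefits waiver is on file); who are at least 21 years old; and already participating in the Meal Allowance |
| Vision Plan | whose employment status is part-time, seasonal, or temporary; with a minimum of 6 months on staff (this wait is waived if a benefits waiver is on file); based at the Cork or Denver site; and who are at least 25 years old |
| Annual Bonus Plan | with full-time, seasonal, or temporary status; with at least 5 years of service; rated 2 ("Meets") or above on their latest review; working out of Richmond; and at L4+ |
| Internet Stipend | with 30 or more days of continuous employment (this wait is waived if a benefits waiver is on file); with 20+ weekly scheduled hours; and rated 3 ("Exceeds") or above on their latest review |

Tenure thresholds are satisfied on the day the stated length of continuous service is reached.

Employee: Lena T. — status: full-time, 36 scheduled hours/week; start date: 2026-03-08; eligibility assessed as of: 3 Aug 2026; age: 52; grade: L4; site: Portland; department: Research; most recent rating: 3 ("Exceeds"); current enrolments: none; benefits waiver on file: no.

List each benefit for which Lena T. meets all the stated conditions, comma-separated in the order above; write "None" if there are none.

Service from 2026-03-08 to 3 Aug 2026: 148 days.
Meal Allowance — service 148 days ≥ 60 days ✓; rating 3 ≥ 2 ✓; grade L4 ≥ L3 ✓; site Portland ✗ (not Omaha, Raleigh, or Lyon) → not eligible.
Volunteer Time Off — status full-time ✗ (requires seasonal) → not eligible.
Backup Childcare — status full-time ✗ (requires part-time) → not eligible.
RSU Program — status full-time ✓ (not excluded); service 148 days < 5 years (≈1825 days) ✗ → not eligible.
Stock Purchase Plan — status full-time ✓; no waiver, service 148 days < 5 years (≈1825 days) ✗ → not eligible.
Vision Plan — status full-time ✗ (requires part-time, seasonal, or temporary) → not eligible.
Annual Bonus Plan — status full-time ✓; service 148 days < 5 years (≈1825 days) ✗ → not eligible.
Internet Stipend — no waiver, service 148 days ≥ 30 days ✓; 36 hrs/wk ≥ 20 ✓; rating 3 ≥ 3 ✓ → eligible.

Internet Stipend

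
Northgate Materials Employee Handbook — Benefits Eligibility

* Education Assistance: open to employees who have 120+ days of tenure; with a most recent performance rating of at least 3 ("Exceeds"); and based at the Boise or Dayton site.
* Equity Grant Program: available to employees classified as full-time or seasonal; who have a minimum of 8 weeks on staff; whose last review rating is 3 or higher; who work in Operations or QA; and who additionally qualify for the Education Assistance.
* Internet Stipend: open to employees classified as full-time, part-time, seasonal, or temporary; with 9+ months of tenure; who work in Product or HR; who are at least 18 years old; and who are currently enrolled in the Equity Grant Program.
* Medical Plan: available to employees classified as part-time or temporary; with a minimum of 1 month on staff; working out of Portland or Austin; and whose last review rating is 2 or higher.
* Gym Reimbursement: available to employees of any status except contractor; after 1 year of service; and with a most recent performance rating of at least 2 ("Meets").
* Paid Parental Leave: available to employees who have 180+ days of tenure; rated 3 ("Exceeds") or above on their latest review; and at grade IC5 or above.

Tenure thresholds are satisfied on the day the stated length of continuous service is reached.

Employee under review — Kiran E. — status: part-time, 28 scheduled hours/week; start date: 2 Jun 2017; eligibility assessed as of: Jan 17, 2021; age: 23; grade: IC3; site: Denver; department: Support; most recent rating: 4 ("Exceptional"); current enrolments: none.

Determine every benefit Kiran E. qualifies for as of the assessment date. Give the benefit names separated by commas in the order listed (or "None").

Service from 2 Jun 2017 to Jan 17, 2021: 1325 days.
Education Assistance — service 1325 days ≥ 120 days ✓; rating 4 ≥ 3 ✓; site Denver ✗ (not Boise or Dayton) → not eligible.
Equity Grant Program — status part-time ✗ (requires full-time or seasonal) → not eligible.
Internet Stipend — status part-time ✓; service 1325 days ≥ 9 months (≈270 days) ✓; dept Support ✗ → not eligible.
Medical Plan — status part-time ✓; service 1325 days ≥ 1 month (≈30 days) ✓; site Denver ✗ (not Portland or Austin) → not eligible.
Gym Reimbursement — status part-time ✓ (not excluded); service 1325 days ≥ 1 year (≈365 days) ✓; rating 4 ≥ 2 ✓ → eligible.
Paid Parental Leave — service 1325 days ≥ 180 days ✓; rating 4 ≥ 3 ✓; grade IC3 < IC5 ✗ → not eligible.

Gym Reimbursement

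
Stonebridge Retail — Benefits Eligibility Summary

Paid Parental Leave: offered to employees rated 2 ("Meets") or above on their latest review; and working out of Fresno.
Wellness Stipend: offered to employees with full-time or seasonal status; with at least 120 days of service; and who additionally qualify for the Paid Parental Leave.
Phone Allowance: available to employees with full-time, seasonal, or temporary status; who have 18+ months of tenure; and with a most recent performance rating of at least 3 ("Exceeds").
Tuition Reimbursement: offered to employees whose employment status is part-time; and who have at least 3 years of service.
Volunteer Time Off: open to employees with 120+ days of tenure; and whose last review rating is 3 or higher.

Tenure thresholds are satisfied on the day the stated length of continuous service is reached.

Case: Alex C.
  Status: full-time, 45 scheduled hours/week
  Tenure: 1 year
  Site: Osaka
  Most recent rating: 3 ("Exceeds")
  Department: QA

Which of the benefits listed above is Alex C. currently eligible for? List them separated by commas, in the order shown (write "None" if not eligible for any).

Paid Parental Leave — rating 3 ≥ 2 ✓; site Osaka ✗ (not Fresno) → not eligible.
Wellness Stipend — status full-time ✓; service 1 year ≥ 120 days ✓; not eligible for Paid Parental Leave ✗ → not eligible.
Phone Allowance — status full-time ✓; service 1 year < 18 months (≈540 days) ✗ → not eligible.
Tuition Reimbursement — status full-time ✗ (requires part-time) → not eligible.
Volunteer Time Off — service 1 year ≥ 120 days ✓; rating 3 ≥ 3 ✓ → eligible.

Volunteer Time Off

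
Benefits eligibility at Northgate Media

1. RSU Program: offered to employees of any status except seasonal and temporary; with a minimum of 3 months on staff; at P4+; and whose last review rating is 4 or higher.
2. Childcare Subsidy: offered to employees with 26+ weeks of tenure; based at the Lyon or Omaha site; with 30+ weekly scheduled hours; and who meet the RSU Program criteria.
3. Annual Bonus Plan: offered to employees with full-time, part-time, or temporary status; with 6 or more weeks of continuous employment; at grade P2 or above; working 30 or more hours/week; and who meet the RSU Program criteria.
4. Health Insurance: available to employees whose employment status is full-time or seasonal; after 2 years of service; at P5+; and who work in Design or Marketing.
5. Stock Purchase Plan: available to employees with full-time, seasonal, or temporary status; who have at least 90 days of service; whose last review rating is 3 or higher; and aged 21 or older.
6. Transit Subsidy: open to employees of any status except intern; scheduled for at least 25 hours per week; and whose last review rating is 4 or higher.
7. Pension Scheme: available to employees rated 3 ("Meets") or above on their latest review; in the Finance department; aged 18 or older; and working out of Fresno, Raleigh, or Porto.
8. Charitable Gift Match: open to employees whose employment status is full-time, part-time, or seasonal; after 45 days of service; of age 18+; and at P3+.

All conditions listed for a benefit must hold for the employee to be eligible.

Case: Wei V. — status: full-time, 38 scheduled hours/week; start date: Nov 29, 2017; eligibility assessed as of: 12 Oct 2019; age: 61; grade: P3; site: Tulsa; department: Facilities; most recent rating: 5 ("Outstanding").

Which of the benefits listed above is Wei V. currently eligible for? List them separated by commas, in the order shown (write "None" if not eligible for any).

Service from Nov 29, 2017 to 12 Oct 2019: 682 days.
RSU Program — status full-time ✓ (not excluded); service 682 days ≥ 3 months (≈90 days) ✓; grade P3 < P4 ✗ → not eligible.
Childcare Subsidy — service 682 days ≥ 26 weeks (≈182 days) ✓; site Tulsa ✗ (not Lyon or Omaha) → not eligible.
Annual Bonus Plan — status full-time ✓; service 682 days ≥ 6 weeks (≈42 days) ✓; grade P3 ≥ P2 ✓; 38 hrs/wk ≥ 30 ✓; not eligible for RSU Program ✗ → not eligible.
Health Insurance — status full-time ✓; service 682 days < 2 years (≈730 days) ✗ → not eligible.
Stock Purchase Plan — status full-time ✓; service 682 days ≥ 90 days ✓; rating 5 ≥ 3 ✓; age 61 ≥ 21 ✓ → eligible.
Transit Subsidy — status full-time ✓ (not excluded); 38 hrs/wk ≥ 25 ✓; rating 5 ≥ 4 ✓ → eligible.
Pension Scheme — rating 5 ≥ 3 ✓; dept Facilities ✗ → not eligible.
Charitable Gift Match — status full-time ✓; service 682 days ≥ 45 days ✓; age 61 ≥ 18 ✓; grade P3 ≥ P3 ✓ → eligible.

Stock Purchase Plan, Transit Subsidy, Charitable Gift Match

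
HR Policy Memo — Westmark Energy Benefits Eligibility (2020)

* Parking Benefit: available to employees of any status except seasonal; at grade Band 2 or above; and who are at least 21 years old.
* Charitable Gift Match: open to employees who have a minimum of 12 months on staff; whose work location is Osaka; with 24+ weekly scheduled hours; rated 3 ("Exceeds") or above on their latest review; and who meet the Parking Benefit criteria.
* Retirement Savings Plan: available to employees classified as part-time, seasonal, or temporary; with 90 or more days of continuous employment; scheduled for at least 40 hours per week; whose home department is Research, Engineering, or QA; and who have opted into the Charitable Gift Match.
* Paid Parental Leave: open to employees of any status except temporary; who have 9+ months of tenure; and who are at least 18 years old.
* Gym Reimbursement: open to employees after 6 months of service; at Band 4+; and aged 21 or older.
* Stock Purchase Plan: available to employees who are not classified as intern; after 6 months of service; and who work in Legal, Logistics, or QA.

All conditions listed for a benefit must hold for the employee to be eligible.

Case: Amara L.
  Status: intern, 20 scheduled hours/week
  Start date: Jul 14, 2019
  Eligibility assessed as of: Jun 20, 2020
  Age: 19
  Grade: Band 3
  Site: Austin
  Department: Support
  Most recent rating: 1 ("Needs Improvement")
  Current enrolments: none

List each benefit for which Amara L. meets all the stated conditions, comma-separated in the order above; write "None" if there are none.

Service from Jul 14, 2019 to Jun 20, 2020: 342 days.
Parking Benefit — status intern ✓ (not excluded); grade Band 3 ≥ Band 2 ✓; age 19 < 21 ✗ → not eligible.
Charitable Gift Match — service 342 days < 12 months (≈360 days) ✗ → not eligible.
Retirement Savings Plan — status intern ✗ (requires part-time, seasonal, or temporary) → not eligible.
Paid Parental Leave — status intern ✓ (not excluded); service 342 days ≥ 9 months (≈270 days) ✓; age 19 ≥ 18 ✓ → eligible.
Gym Reimbursement — service 342 days ≥ 6 months (≈180 days) ✓; grade Band 3 < Band 4 ✗ → not eligible.
Stock Purchase Plan — status intern ✗ (excluded) → not eligible.

Paid Parental Leave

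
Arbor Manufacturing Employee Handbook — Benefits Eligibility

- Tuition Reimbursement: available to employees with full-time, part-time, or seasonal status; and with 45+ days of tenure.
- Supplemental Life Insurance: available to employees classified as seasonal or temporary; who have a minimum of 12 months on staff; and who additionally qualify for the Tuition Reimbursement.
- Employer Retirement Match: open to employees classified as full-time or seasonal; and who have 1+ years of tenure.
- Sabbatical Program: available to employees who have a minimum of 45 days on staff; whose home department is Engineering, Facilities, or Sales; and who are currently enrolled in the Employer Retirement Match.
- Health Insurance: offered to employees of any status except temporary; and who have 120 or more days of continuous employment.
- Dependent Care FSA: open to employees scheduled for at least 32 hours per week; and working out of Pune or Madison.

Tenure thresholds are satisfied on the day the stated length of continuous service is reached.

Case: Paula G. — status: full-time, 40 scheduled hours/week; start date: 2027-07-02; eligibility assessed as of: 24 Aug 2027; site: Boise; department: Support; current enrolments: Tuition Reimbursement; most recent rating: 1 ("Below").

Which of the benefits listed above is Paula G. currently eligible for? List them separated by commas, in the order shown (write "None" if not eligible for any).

Tuition Reimbursement

Service from 2027-07-02 to 24 Aug 2027: 53 days.
Tuition Reimbursement — status full-time ✓; service 53 days ≥ 45 days ✓ → eligible.
Supplemental Life Insurance — status full-time ✗ (requires seasonal or temporary) → not eligible.
Employer Retirement Match — status full-time ✓; service 53 days < 1 year (≈365 days) ✗ → not eligible.
Sabbatical Program — service 53 days ≥ 45 days ✓; dept Support ✗ → not eligible.
Health Insurance — status full-time ✓ (not excluded); service 53 days < 120 days ✗ → not eligible.
Dependent Care FSA — 40 hrs/wk ≥ 32 ✓; site Boise ✗ (not Pune or Madison) → not eligible.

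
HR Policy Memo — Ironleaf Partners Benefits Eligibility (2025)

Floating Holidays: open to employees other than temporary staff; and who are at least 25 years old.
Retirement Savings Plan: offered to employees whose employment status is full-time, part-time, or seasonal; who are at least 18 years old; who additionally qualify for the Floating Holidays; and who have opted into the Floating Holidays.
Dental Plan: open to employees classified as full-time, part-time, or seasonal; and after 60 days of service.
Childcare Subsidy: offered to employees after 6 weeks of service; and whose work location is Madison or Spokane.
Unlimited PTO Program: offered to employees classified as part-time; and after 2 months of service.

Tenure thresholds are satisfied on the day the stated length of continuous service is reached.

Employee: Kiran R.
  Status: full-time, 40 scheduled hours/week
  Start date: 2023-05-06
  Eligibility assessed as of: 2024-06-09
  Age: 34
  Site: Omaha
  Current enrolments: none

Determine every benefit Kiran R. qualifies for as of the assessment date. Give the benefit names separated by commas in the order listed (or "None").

Floating Holidays, Dental Plan

Service from 2023-05-06 to 2024-06-09: 400 days.
Floating Holidays — status full-time ✓ (not excluded); age 34 ≥ 25 ✓ → eligible.
Retirement Savings Plan — status full-time ✓; age 34 ≥ 18 ✓; eligible for Floating Holidays ✓; not enrolled in Floating Holidays ✗ → not eligible.
Dental Plan — status full-time ✓; service 400 days ≥ 60 days ✓ → eligible.
Childcare Subsidy — service 400 days ≥ 6 weeks (≈42 days) ✓; site Omaha ✗ (not Madison or Spokane) → not eligible.
Unlimited PTO Program — status full-time ✗ (requires part-time) → not eligible.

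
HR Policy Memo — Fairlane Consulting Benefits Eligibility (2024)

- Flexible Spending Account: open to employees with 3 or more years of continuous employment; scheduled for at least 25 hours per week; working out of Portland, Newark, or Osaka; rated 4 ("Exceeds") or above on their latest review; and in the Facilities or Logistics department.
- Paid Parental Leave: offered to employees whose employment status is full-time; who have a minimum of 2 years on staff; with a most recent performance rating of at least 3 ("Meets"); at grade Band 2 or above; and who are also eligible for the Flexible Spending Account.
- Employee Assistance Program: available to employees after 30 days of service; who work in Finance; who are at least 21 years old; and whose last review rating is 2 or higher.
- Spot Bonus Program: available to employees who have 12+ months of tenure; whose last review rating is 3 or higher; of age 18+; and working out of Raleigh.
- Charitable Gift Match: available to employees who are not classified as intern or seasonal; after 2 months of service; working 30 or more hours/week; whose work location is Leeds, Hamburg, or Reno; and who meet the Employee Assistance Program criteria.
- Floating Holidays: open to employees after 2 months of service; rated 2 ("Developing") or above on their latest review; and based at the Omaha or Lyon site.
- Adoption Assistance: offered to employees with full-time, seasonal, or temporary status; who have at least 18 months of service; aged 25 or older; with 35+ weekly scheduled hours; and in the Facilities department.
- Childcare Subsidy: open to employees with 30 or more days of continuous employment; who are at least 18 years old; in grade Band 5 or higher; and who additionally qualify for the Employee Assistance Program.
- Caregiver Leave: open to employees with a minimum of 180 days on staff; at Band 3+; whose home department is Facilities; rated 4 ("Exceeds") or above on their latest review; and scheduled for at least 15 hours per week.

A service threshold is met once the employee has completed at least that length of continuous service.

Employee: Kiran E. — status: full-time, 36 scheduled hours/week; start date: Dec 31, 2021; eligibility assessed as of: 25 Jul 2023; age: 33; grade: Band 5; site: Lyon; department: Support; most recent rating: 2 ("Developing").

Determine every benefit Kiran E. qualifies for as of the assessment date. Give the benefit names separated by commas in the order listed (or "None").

Floating Holidays

Service from Dec 31, 2021 to 25 Jul 2023: 571 days.
Flexible Spending Account — service 571 days < 3 years (≈1095 days) ✗ → not eligible.
Paid Parental Leave — status full-time ✓; service 571 days < 2 years (≈730 days) ✗ → not eligible.
Employee Assistance Program — service 571 days ≥ 30 days ✓; dept Support ✗ → not eligible.
Spot Bonus Program — service 571 days ≥ 12 months (≈360 days) ✓; rating 2 < 3 ✗ → not eligible.
Charitable Gift Match — status full-time ✓ (not excluded); service 571 days ≥ 2 months (≈60 days) ✓; 36 hrs/wk ≥ 30 ✓; site Lyon ✗ (not Leeds, Hamburg, or Reno) → not eligible.
Floating Holidays — service 571 days ≥ 2 months (≈60 days) ✓; rating 2 ≥ 2 ✓; site Lyon ✓ → eligible.
Adoption Assistance — status full-time ✓; service 571 days ≥ 18 months (≈540 days) ✓; age 33 ≥ 25 ✓; 36 hrs/wk ≥ 35 ✓; dept Support ✗ → not eligible.
Childcare Subsidy — service 571 days ≥ 30 days ✓; age 33 ≥ 18 ✓; grade Band 5 ≥ Band 5 ✓; not eligible for Employee Assistance Program ✗ → not eligible.
Caregiver Leave — service 571 days ≥ 180 days ✓; grade Band 5 ≥ Band 3 ✓; dept Support ✗ → not eligible.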